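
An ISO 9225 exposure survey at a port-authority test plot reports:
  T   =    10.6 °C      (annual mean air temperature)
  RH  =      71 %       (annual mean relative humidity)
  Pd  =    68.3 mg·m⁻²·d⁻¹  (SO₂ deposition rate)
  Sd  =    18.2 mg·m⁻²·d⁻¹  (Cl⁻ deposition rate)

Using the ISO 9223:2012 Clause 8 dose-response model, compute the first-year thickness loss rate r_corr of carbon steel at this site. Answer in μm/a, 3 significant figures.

carbon steel: temperature factor f = -0.054·(0.6) = -0.0324
  sulphur-dioxide contribution → 63.75 μm/a
  chloride contribution → 9.807 μm/a
  total first-year rate 73.56 μm/a

r_corr = 73.6 μm/a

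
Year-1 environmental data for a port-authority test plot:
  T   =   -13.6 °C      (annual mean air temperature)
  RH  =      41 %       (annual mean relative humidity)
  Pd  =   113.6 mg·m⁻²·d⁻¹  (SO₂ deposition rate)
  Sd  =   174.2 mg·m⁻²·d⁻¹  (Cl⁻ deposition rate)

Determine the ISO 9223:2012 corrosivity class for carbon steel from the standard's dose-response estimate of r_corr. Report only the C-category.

C2

carbon steel: f(T) = +0.150·(T−10) [T≤10 °C] = -3.5400
  sulphur-dioxide contribution → 1.366 μm/a
  chloride contribution → 5.616 μm/a
  ⇒ r_corr(carbon steel) = 6.982 μm/a
Category bounds: 1.3…25 μm/a bracket r_corr ⇒ C2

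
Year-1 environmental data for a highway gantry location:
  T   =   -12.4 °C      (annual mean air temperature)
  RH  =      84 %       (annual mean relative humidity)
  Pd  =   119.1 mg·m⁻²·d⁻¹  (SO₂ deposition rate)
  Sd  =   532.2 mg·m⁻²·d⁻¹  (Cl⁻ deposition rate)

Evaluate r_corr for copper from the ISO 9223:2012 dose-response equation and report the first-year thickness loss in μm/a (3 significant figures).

copper: T≤10 °C ⇒ hinge +0.126·(-12.4−10) = -2.8224
  SO₂ term: 0.0053·119.1^0.26·exp(0.059·84-2.8224) = 0.1551
  Cl⁻ term: 0.01025·532.2^0.27·exp(0.036·84+0.049·-12.4) = 0.6255
  r_corr = 0.1551 + 0.6255 = 0.7806 μm/a

r_corr = 0.781 μm/a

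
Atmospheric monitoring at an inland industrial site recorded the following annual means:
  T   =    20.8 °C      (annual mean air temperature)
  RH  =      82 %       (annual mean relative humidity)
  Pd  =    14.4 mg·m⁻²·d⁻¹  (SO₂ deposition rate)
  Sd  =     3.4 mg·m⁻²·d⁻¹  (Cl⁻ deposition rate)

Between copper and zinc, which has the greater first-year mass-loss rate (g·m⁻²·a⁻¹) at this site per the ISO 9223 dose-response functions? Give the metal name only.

copper: T>10 °C ⇒ hinge -0.080·(20.8−10) = -0.8640
  Pd branch = 0.0053·Pd^0.26·e^(0.059·RH+f) = 0.5641 μm/a
  Cl⁻ term: 0.01025·3.4^0.27·exp(0.036·82+0.049·20.8) = 0.7566
  sum: 0.5641 + 0.7566 → r_corr = 1.321 μm/a
  mass loss = 1.321 μm/a × 8.96 g/cm³ = 11.83 g·m⁻²·a⁻¹
zinc: temperature factor f = -0.071·(10.8) = -0.7668
  Pd branch = 0.0129·Pd^0.44·e^(0.046·RH+f) = 0.8422 μm/a
  Sd branch = 0.0175·Sd^0.57·e^(0.008·RH+0.085·T) = 0.3969 μm/a
  sum: 0.8422 + 0.3969 → r_corr = 1.239 μm/a
  mass loss = 1.239 μm/a × 7.14 g/cm³ = 8.847 g·m⁻²·a⁻¹
Ordering by g·m⁻²·a⁻¹: copper (11.8) > zinc (8.85)

copper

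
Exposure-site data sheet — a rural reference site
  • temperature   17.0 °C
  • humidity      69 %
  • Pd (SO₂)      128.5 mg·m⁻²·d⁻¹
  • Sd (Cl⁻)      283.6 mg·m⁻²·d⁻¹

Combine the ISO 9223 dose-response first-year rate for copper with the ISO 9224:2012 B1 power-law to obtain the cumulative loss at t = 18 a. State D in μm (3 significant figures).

copper: f(T) = -0.080·(T−10) [T>10 °C] = -0.5600
  SO₂ term: 0.0053·128.5^0.26·exp(0.059·69-0.5600) = 0.6272
  Cl⁻ term: 0.01025·283.6^0.27·exp(0.036·69+0.049·17.0) = 1.299
  r_corr = 0.6272 + 1.299 = 1.926 μm/a
Power-law: D(18) = r_corr · 18^0.667
  D(18) = 1.926 × 18^0.667 = 1.926 × 6.875 = 13.24 μm

D(18) = 13.2 μm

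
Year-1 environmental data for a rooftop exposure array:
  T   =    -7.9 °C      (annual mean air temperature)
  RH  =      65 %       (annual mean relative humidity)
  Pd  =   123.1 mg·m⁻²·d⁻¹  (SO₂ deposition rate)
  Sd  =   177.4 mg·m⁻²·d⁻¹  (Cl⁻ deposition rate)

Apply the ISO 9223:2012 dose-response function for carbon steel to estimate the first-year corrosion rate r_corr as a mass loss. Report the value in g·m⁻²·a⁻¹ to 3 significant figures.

r_corr = 166 g·m⁻²·a⁻¹

carbon steel: f(T) = +0.150·(T−10) [T≤10 °C] = -2.6850
  SO₂ term: 1.77·123.1^0.52·exp(0.02·65-2.6850) = 5.413
  Sd branch = 0.102·Sd^0.62·e^(0.033·RH+0.04·T) = 15.75 μm/a
  sum: 5.413 + 15.75 → r_corr = 21.16 μm/a
Convert to mass loss: 21.16 μm/a × 7.85 g/cm³ = 166.1 g·m⁻²·a⁻¹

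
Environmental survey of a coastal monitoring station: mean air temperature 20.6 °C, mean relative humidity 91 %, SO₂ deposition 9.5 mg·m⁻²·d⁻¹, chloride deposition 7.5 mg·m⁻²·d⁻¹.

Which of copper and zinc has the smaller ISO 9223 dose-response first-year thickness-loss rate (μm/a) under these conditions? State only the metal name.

copper: temperature factor f = -0.080·(10.6) = -0.8480
  sulphur-dioxide contribution → 0.8748 μm/a
  chloride contribution → 1.283 μm/a
  ⇒ r_corr(copper) = 2.158 μm/a
zinc: f(T) = -0.071·(T−10) [T>10 °C] = -0.7526
  sulphur-dioxide contribution → 1.076 μm/a
  chloride contribution → 0.6583 μm/a
  ⇒ r_corr(zinc) = 1.735 μm/a
Ordering by μm/a: copper (2.16) > zinc (1.73)

zinc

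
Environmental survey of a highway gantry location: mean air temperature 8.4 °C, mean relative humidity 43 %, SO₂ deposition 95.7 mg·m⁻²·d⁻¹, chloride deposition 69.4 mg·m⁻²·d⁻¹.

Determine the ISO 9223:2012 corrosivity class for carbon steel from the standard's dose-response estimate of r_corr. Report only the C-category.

carbon steel: T≤10 °C ⇒ hinge +0.150·(8.4−10) = -0.2400
  sulphur-dioxide contribution → 35.26 μm/a
  chloride contribution → 8.174 μm/a
  total first-year rate 43.44 μm/a
Category bounds: 25…50 μm/a bracket r_corr ⇒ C3

C3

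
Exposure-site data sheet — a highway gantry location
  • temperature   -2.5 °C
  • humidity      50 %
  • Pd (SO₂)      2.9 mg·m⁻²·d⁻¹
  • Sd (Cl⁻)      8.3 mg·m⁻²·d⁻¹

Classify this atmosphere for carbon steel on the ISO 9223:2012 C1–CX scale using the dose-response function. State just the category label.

C2

carbon steel: f(T) = +0.150·(T−10) [T≤10 °C] = -1.8750
  SO₂ term: 1.77·2.9^0.52·exp(0.02·50-1.8750) = 1.284
  Cl⁻ term: 0.102·8.3^0.62·exp(0.033·50+0.04·-2.5) = 1.785
  sum: 1.284 + 1.785 → r_corr = 3.068 μm/a
ISO 9223 Table 2 (carbon steel): 1.3 < 3.07 ≤ 25 μm/a ⇒ C2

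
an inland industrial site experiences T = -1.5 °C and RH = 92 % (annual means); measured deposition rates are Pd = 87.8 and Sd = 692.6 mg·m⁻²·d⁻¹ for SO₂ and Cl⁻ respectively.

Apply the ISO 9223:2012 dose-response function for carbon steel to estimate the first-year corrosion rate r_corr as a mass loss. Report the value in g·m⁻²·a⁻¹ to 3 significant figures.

carbon steel: f(T) = +0.150·(T−10) [T≤10 °C] = -1.7250
  Pd branch = 1.77·Pd^0.52·e^(0.02·RH+f) = 20.35 μm/a
  Cl⁻ term: 0.102·692.6^0.62·exp(0.033·92+0.04·-1.5) = 115.4
  r_corr = 20.35 + 115.4 = 135.7 μm/a
Convert to mass loss: 135.7 μm/a × 7.85 g/cm³ = 1066 g·m⁻²·a⁻¹

r_corr = 1.07e+03 g·m⁻²·a⁻¹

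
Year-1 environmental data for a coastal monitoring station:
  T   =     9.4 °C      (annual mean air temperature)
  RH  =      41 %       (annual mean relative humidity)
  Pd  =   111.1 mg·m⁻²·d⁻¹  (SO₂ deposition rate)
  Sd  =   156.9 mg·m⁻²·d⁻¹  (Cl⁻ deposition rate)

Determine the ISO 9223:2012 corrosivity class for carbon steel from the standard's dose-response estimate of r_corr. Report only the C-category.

C4

carbon steel: temperature factor f = +0.150·(-0.6) = -0.0900
  SO₂ term: 1.77·111.1^0.52·exp(0.02·41-0.0900) = 42.54
  Sd branch = 0.102·Sd^0.62·e^(0.033·RH+0.04·T) = 13.21 μm/a
  sum: 42.54 + 13.21 → r_corr = 55.74 μm/a
ISO 9223 Table 2 (carbon steel): 50 < 55.7 ≤ 80 μm/a ⇒ C4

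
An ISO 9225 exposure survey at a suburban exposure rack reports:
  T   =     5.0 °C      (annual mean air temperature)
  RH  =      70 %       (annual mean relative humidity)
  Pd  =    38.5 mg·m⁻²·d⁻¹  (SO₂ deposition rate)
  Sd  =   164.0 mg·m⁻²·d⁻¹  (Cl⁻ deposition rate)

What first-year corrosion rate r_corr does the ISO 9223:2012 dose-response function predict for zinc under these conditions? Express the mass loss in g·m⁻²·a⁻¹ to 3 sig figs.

r_corr = 15.6 g·m⁻²·a⁻¹

zinc: temperature factor f = +0.038·(-5.0) = -0.1900
  Pd branch = 0.0129·Pd^0.44·e^(0.046·RH+f) = 1.331 μm/a
  Sd branch = 0.0175·Sd^0.57·e^(0.008·RH+0.085·T) = 0.8576 μm/a
  sum: 1.331 + 0.8576 → r_corr = 2.188 μm/a
Convert to mass loss: 2.188 μm/a × 7.14 g/cm³ = 15.62 g·m⁻²·a⁻¹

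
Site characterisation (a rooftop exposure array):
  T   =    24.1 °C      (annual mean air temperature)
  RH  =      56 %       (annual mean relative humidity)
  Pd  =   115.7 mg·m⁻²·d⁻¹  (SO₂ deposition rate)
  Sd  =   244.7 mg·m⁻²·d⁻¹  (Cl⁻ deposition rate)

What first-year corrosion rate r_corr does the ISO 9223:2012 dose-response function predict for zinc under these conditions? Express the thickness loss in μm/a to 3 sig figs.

r_corr = 5.39 μm/a

zinc: temperature factor f = -0.071·(14.1) = -1.0011
  sulphur-dioxide contribution → 0.504 μm/a
  chloride contribution → 4.884 μm/a
  total first-year rate 5.388 μm/a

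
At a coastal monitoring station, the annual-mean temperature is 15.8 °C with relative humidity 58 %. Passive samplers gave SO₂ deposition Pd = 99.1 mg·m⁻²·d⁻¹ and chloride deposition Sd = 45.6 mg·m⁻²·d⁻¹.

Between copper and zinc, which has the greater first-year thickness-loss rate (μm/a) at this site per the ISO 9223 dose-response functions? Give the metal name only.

copper: f(T) = -0.080·(T−10) [T>10 °C] = -0.4640
  sulphur-dioxide contribution → 0.3372 μm/a
  chloride contribution → 0.5031 μm/a
  total first-year rate 0.8403 μm/a
zinc: T>10 °C ⇒ hinge -0.071·(15.8−10) = -0.4118
  sulphur-dioxide contribution → 0.9305 μm/a
  chloride contribution → 0.9406 μm/a
  total first-year rate 1.871 μm/a
Ordering by μm/a: zinc (1.87) > copper (0.84)

zinc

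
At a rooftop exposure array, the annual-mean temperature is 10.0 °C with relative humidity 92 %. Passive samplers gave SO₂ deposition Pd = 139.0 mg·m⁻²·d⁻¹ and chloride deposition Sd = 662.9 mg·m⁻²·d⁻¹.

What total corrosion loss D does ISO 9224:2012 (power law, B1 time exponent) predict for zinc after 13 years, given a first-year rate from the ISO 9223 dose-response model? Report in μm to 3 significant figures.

D(13) = 90.6 μm

zinc: f(T) = +0.038·(T−10) [T≤10 °C] = +0.0000
  Pd branch = 0.0129·Pd^0.44·e^(0.046·RH+f) = 7.788 μm/a
  Cl⁻ term: 0.0175·662.9^0.57·exp(0.008·92+0.085·10.0) = 3.468
  sum: 7.788 + 3.468 → r_corr = 11.26 μm/a
ISO 9224: D(t) = r_corr · t^b with b = 0.813 (zinc, B1)
  D(13) = 11.26 × 13^0.813 = 11.26 × 8.047 = 90.58 μm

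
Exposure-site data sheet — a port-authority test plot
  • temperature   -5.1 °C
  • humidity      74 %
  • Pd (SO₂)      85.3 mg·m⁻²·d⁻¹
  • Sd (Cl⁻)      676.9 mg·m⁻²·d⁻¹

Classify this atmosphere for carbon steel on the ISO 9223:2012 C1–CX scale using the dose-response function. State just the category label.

C4

carbon steel: T≤10 °C ⇒ hinge +0.150·(-5.1−10) = -2.2650
  SO₂ term: 1.77·85.3^0.52·exp(0.02·74-2.2650) = 8.15
  Cl⁻ term: 0.102·676.9^0.62·exp(0.033·74+0.04·-5.1) = 54.38
  r_corr = 8.15 + 54.38 = 62.53 μm/a
ISO 9223 Table 2 (carbon steel): 50 < 62.5 ≤ 80 μm/a ⇒ C4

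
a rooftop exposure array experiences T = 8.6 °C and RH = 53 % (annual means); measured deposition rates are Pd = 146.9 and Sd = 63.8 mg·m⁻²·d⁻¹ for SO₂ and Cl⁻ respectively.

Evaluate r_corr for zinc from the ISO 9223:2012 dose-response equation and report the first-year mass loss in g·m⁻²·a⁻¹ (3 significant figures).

zinc: f(T) = +0.038·(T−10) [T≤10 °C] = -0.0532
  SO₂ term: 0.0129·146.9^0.44·exp(0.046·53-0.0532) = 1.258
  Cl⁻ term: 0.0175·63.8^0.57·exp(0.008·53+0.085·8.6) = 0.5935
  r_corr = 1.258 + 0.5935 = 1.852 μm/a
Convert to mass loss: 1.852 μm/a × 7.14 g/cm³ = 13.22 g·m⁻²·a⁻¹

r_corr = 13.2 g·m⁻²·a⁻¹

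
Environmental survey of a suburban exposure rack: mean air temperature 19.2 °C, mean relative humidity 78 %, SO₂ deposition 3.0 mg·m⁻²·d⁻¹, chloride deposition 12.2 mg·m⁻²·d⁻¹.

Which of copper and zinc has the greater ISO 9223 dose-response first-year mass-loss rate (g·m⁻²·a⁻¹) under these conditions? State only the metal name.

copper: f(T) = -0.080·(T−10) [T>10 °C] = -0.7360
  SO₂ term: 0.0053·3.0^0.26·exp(0.059·78-0.7360) = 0.3368
  Sd branch = 0.01025·Sd^0.27·e^(0.036·RH+0.049·T) = 0.8553 μm/a
  sum: 0.3368 + 0.8553 → r_corr = 1.192 μm/a
  mass loss = 1.192 μm/a × 8.96 g/cm³ = 10.68 g·m⁻²·a⁻¹
zinc: temperature factor f = -0.071·(9.2) = -0.6532
  SO₂ term: 0.0129·3.0^0.44·exp(0.046·78-0.6532) = 0.3936
  Sd branch = 0.0175·Sd^0.57·e^(0.008·RH+0.085·T) = 0.6951 μm/a
  sum: 0.3936 + 0.6951 → r_corr = 1.089 μm/a
  mass loss = 1.089 μm/a × 7.14 g/cm³ = 7.773 g·m⁻²·a⁻¹
Ordering by g·m⁻²·a⁻¹: copper (10.7) > zinc (7.77)

copper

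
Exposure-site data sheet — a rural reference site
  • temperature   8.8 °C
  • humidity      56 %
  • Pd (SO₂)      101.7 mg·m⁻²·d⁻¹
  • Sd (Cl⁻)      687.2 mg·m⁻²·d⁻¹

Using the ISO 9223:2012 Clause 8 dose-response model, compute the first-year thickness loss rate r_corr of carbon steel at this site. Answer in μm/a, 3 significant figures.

r_corr = 103 μm/a

carbon steel: T≤10 °C ⇒ hinge +0.150·(8.8−10) = -0.1800
  sulphur-dioxide contribution → 50.12 μm/a
  chloride contribution → 52.85 μm/a
  ⇒ r_corr(carbon steel) = 103 μm/a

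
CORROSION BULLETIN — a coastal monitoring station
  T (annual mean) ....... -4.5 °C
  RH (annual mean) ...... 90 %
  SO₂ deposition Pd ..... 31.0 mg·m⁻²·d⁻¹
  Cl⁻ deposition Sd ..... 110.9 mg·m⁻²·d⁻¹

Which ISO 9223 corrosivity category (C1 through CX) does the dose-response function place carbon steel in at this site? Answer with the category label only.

carbon steel: T≤10 °C ⇒ hinge +0.150·(-4.5−10) = -2.1750
  sulphur-dioxide contribution → 7.255 μm/a
  chloride contribution → 30.77 μm/a
  ⇒ r_corr(carbon steel) = 38.03 μm/a
Category bounds: 25…50 μm/a bracket r_corr ⇒ C3

C3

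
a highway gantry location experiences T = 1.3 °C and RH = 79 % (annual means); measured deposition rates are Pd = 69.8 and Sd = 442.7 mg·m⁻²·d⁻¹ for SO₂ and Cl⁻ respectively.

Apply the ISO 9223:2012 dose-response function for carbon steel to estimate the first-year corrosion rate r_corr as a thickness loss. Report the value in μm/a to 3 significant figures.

r_corr = 84.9 μm/a

carbon steel: temperature factor f = +0.150·(-8.7) = -1.3050
  SO₂ term: 1.77·69.8^0.52·exp(0.02·79-1.3050) = 21.19
  Sd branch = 0.102·Sd^0.62·e^(0.033·RH+0.04·T) = 63.68 μm/a
  r_corr = 21.19 + 63.68 = 84.87 μm/a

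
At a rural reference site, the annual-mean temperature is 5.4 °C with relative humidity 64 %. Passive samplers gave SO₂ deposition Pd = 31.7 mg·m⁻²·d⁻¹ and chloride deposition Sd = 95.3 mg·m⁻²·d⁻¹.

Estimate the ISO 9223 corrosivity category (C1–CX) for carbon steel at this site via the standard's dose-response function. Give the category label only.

C3

carbon steel: T≤10 °C ⇒ hinge +0.150·(5.4−10) = -0.6900
  SO₂ term: 1.77·31.7^0.52·exp(0.02·64-0.6900) = 19.26
  Cl⁻ term: 0.102·95.3^0.62·exp(0.033·64+0.04·5.4) = 17.65
  sum: 19.26 + 17.65 → r_corr = 36.91 μm/a
36.9 μm/a falls in (25, 50] for carbon steel → category C3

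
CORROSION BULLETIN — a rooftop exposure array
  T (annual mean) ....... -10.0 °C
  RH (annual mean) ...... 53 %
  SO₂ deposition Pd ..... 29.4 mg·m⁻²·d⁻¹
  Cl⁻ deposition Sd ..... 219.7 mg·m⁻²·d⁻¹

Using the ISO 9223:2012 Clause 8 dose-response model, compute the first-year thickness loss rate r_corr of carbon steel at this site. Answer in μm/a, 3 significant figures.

carbon steel: f(T) = +0.150·(T−10) [T≤10 °C] = -3.0000
  sulphur-dioxide contribution → 1.476 μm/a
  chloride contribution → 11.13 μm/a
  ⇒ r_corr(carbon steel) = 12.6 μm/a

r_corr = 12.6 μm/a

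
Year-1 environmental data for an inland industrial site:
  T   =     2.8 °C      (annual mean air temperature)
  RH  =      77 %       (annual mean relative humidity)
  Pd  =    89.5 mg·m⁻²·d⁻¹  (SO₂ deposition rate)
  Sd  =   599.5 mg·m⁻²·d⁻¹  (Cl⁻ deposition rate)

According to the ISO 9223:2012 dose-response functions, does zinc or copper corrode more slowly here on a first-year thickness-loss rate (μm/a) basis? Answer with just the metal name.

zinc: T≤10 °C ⇒ hinge +0.038·(2.8−10) = -0.2736
  sulphur-dioxide contribution → 2.448 μm/a
  chloride contribution → 1.575 μm/a
  total first-year rate 4.023 μm/a
copper: f(T) = +0.126·(T−10) [T≤10 °C] = -0.9072
  sulphur-dioxide contribution → 0.6468 μm/a
  chloride contribution → 1.057 μm/a
  ⇒ r_corr(copper) = 1.704 μm/a
Ordering by μm/a: zinc (4.02) > copper (1.7)

copper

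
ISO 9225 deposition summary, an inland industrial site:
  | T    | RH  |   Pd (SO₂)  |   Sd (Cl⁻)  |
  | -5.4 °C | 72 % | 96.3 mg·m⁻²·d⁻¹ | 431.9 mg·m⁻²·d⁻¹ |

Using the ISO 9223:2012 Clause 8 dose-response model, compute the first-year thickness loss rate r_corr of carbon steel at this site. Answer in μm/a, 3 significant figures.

carbon steel: T≤10 °C ⇒ hinge +0.150·(-5.4−10) = -2.3100
  SO₂ term: 1.77·96.3^0.52·exp(0.02·72-2.3100) = 7.973
  Cl⁻ term: 0.102·431.9^0.62·exp(0.033·72+0.04·-5.4) = 38.07
  r_corr = 7.973 + 38.07 = 46.05 μm/a

r_corr = 46.0 μm/a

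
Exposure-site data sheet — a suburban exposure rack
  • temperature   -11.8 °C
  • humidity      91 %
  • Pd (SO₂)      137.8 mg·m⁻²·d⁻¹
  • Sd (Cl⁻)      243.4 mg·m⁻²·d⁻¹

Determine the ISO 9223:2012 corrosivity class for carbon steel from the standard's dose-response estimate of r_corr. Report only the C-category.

C3

carbon steel: T≤10 °C ⇒ hinge +0.150·(-11.8−10) = -3.2700
  sulphur-dioxide contribution → 5.378 μm/a
  chloride contribution → 38.67 μm/a
  total first-year rate 44.04 μm/a
Category bounds: 25…50 μm/a bracket r_corr ⇒ C3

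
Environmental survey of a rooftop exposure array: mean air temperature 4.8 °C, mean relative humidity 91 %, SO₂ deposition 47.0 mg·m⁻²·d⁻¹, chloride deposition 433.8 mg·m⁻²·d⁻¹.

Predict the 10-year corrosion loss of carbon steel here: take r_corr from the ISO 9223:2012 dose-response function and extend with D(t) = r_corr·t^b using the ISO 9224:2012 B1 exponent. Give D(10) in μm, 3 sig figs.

D(10) = 482 μm

carbon steel: T≤10 °C ⇒ hinge +0.150·(4.8−10) = -0.7800
  SO₂ term: 1.77·47.0^0.52·exp(0.02·91-0.7800) = 37.08
  Cl⁻ term: 0.102·433.8^0.62·exp(0.033·91+0.04·4.8) = 107.5
  sum: 37.08 + 107.5 → r_corr = 144.6 μm/a
Long-term exponent b (ISO 9224 Table 2, B1) = 0.523
  D(10) = 144.6 × 10^0.523 = 144.6 × 3.334 = 482 μm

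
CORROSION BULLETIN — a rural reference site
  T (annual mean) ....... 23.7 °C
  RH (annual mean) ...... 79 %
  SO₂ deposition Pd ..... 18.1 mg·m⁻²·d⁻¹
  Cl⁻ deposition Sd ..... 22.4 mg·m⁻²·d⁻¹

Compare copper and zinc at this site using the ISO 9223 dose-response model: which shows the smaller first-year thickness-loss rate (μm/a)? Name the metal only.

copper: temperature factor f = -0.080·(13.7) = -1.0960
  sulphur-dioxide contribution → 0.3977 μm/a
  chloride contribution → 1.302 μm/a
  total first-year rate 1.7 μm/a
zinc: temperature factor f = -0.071·(13.7) = -0.9727
  sulphur-dioxide contribution → 0.6603 μm/a
  chloride contribution → 1.452 μm/a
  ⇒ r_corr(zinc) = 2.113 μm/a
Ordering by μm/a: zinc (2.11) > copper (1.7)

copper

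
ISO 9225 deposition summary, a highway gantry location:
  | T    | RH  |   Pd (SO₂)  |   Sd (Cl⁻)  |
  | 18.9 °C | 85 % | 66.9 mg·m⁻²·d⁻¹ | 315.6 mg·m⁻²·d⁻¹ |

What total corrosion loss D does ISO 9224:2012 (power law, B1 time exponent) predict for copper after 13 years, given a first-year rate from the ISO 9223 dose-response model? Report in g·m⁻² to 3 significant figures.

copper: temperature factor f = -0.080·(8.9) = -0.7120
  SO₂ term: 0.0053·66.9^0.26·exp(0.059·85-0.7120) = 1.169
  Cl⁻ term: 0.01025·315.6^0.27·exp(0.036·85+0.049·18.9) = 2.61
  r_corr = 1.169 + 2.61 = 3.779 μm/a
ISO 9224: D(t) = r_corr · t^b with b = 0.667 (copper, B1)
  D(13) = 3.779 × 13^0.667 = 3.779 × 5.534 = 20.91 μm
  Mass loss = 20.91 μm × 8.96 g/cm³ = 187.3 g·m⁻²

D(13) = 187 g·m⁻²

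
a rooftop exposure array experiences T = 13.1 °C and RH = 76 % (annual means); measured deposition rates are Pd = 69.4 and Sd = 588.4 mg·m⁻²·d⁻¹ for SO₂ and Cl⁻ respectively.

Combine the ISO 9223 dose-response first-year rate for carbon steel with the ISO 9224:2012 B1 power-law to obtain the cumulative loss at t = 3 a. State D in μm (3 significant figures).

carbon steel: T>10 °C ⇒ hinge -0.054·(13.1−10) = -0.1674
  SO₂ term: 1.77·69.4^0.52·exp(0.02·76-0.1674) = 62.07
  Cl⁻ term: 0.102·588.4^0.62·exp(0.033·76+0.04·13.1) = 110.3
  sum: 62.07 + 110.3 → r_corr = 172.4 μm/a
Long-term exponent b (ISO 9224 Table 2, B1) = 0.523
  D(3) = 172.4 × 3^0.523 = 172.4 × 1.776 = 306.2 μm

D(3) = 306 μm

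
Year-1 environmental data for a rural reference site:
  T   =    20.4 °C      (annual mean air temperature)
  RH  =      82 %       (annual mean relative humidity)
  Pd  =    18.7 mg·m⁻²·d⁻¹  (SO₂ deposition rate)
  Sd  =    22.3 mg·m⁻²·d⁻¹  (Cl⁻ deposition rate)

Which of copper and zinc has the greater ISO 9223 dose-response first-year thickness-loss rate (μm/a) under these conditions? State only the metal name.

zinc

copper: T>10 °C ⇒ hinge -0.080·(20.4−10) = -0.8320
  Pd branch = 0.0053·Pd^0.26·e^(0.059·RH+f) = 0.6234 μm/a
  Cl⁻ term: 0.01025·22.3^0.27·exp(0.036·82+0.049·20.4) = 1.233
  sum: 0.6234 + 1.233 → r_corr = 1.856 μm/a
zinc: f(T) = -0.071·(T−10) [T>10 °C] = -0.7384
  SO₂ term: 0.0129·18.7^0.44·exp(0.046·82-0.7384) = 0.972
  Sd branch = 0.0175·Sd^0.57·e^(0.008·RH+0.085·T) = 1.121 μm/a
  sum: 0.972 + 1.121 → r_corr = 2.093 μm/a
Ordering by μm/a: zinc (2.09) > copper (1.86)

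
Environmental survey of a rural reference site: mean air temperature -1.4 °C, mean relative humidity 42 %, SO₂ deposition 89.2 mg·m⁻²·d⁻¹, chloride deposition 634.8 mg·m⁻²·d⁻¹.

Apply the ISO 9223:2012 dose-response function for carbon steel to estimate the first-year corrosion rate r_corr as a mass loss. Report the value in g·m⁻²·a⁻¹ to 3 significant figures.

r_corr = 226 g·m⁻²·a⁻¹

carbon steel: f(T) = +0.150·(T−10) [T≤10 °C] = -1.7100
  sulphur-dioxide contribution → 7.662 μm/a
  chloride contribution → 21.08 μm/a
  ⇒ r_corr(carbon steel) = 28.74 μm/a
Convert to mass loss: 28.74 μm/a × 7.85 g/cm³ = 225.6 g·m⁻²·a⁻¹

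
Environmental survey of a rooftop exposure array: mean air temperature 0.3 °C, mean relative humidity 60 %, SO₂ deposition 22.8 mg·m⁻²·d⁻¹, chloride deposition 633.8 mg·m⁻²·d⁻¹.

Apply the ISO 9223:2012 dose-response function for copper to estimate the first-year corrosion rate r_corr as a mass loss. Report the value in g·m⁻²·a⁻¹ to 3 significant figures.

copper: f(T) = +0.126·(T−10) [T≤10 °C] = -1.2222
  SO₂ term: 0.0053·22.8^0.26·exp(0.059·60-1.2222) = 0.1213
  Cl⁻ term: 0.01025·633.8^0.27·exp(0.036·60+0.049·0.3) = 0.5149
  r_corr = 0.1213 + 0.5149 = 0.6362 μm/a
Convert to mass loss: 0.6362 μm/a × 8.96 g/cm³ = 5.7 g·m⁻²·a⁻¹

r_corr = 5.70 g·m⁻²·a⁻¹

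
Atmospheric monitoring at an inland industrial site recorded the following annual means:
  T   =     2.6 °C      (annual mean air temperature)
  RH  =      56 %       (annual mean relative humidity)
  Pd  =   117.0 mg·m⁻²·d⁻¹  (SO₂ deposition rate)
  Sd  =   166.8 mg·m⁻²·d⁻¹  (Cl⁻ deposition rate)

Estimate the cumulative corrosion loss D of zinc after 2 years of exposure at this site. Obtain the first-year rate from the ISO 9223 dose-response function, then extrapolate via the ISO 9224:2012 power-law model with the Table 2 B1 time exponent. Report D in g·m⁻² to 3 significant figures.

D(2) = 21.0 g·m⁻²

zinc: T≤10 °C ⇒ hinge +0.038·(2.6−10) = -0.2812
  SO₂ term: 0.0129·117.0^0.44·exp(0.046·56-0.2812) = 1.04
  Cl⁻ term: 0.0175·166.8^0.57·exp(0.008·56+0.085·2.6) = 0.6313
  r_corr = 1.04 + 0.6313 = 1.672 μm/a
Power-law: D(2) = r_corr · 2^0.813
  D(2) = 1.672 × 2^0.813 = 1.672 × 1.757 = 2.937 μm
  Mass loss = 2.937 μm × 7.14 g/cm³ = 20.97 g·m⁻²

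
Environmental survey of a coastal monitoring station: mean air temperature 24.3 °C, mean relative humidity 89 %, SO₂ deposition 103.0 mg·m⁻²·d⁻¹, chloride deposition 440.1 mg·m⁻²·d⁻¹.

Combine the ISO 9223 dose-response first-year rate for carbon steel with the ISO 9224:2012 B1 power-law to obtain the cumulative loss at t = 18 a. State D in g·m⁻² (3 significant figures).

carbon steel: f(T) = -0.054·(T−10) [T>10 °C] = -0.7722
  Pd branch = 1.77·Pd^0.52·e^(0.02·RH+f) = 53.99 μm/a
  Cl⁻ term: 0.102·440.1^0.62·exp(0.033·89+0.04·24.3) = 221.4
  r_corr = 53.99 + 221.4 = 275.4 μm/a
Power-law: D(18) = r_corr · 18^0.523
  D(18) = 275.4 × 18^0.523 = 275.4 × 4.534 = 1249 μm
  Mass loss = 1249 μm × 7.85 g/cm³ = 9804 g·m⁻²

D(18) = 9.80e+03 g·m⁻²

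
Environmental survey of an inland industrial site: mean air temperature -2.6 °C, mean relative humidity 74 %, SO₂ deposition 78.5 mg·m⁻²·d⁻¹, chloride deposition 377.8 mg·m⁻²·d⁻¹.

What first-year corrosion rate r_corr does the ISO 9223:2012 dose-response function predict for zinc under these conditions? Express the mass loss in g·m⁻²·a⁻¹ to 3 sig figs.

zinc: T≤10 °C ⇒ hinge +0.038·(-2.6−10) = -0.4788
  SO₂ term: 0.0129·78.5^0.44·exp(0.046·74-0.4788) = 1.64
  Sd branch = 0.0175·Sd^0.57·e^(0.008·RH+0.085·T) = 0.7468 μm/a
  sum: 1.64 + 0.7468 → r_corr = 2.386 μm/a
Convert to mass loss: 2.386 μm/a × 7.14 g/cm³ = 17.04 g·m⁻²·a⁻¹

r_corr = 17.0 g·m⁻²·a⁻¹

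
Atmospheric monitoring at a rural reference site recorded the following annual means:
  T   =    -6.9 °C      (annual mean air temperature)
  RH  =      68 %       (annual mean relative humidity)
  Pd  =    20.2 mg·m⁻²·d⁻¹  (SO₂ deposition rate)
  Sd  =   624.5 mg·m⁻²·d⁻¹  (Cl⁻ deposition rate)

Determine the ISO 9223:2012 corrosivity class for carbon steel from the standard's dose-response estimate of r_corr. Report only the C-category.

carbon steel: temperature factor f = +0.150·(-16.9) = -2.5350
  sulphur-dioxide contribution → 2.609 μm/a
  chloride contribution → 39.49 μm/a
  total first-year rate 42.1 μm/a
42.1 μm/a falls in (25, 50] for carbon steel → category C3

C3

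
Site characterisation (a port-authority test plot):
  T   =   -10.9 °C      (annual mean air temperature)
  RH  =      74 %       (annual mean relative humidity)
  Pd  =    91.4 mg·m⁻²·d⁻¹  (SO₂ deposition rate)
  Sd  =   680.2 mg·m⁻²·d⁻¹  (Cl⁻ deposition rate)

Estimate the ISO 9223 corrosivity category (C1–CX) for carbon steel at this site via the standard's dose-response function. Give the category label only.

carbon steel: temperature factor f = +0.150·(-20.9) = -3.1350
  SO₂ term: 1.77·91.4^0.52·exp(0.02·74-3.1350) = 3.539
  Cl⁻ term: 0.102·680.2^0.62·exp(0.033·74+0.04·-10.9) = 43.25
  r_corr = 3.539 + 43.25 = 46.79 μm/a
46.8 μm/a falls in (25, 50] for carbon steel → category C3

C3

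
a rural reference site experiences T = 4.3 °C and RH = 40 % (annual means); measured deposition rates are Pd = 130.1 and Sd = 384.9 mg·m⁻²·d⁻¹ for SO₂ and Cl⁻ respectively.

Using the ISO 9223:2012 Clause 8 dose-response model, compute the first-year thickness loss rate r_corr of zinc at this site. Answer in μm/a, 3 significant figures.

r_corr = 1.59 μm/a

zinc: temperature factor f = +0.038·(-5.7) = -0.2166
  sulphur-dioxide contribution → 0.5571 μm/a
  chloride contribution → 1.034 μm/a
  ⇒ r_corr(zinc) = 1.591 μm/a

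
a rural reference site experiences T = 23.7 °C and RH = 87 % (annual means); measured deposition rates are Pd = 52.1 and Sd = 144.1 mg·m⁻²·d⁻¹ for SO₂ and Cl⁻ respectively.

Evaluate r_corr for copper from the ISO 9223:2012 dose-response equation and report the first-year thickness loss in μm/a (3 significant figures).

copper: T>10 °C ⇒ hinge -0.080·(23.7−10) = -1.0960
  Pd branch = 0.0053·Pd^0.26·e^(0.059·RH+f) = 0.8393 μm/a
  Sd branch = 0.01025·Sd^0.27·e^(0.036·RH+0.049·T) = 2.872 μm/a
  r_corr = 0.8393 + 2.872 = 3.711 μm/a

r_corr = 3.71 μm/a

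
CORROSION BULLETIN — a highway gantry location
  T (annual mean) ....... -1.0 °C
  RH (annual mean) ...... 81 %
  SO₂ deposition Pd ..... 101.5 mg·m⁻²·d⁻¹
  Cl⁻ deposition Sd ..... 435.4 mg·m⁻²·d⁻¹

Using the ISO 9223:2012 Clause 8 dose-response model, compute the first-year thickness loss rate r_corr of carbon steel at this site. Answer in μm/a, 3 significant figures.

carbon steel: T≤10 °C ⇒ hinge +0.150·(-1.0−10) = -1.6500
  sulphur-dioxide contribution → 18.98 μm/a
  chloride contribution → 61.41 μm/a
  total first-year rate 80.39 μm/a

r_corr = 80.4 μm/a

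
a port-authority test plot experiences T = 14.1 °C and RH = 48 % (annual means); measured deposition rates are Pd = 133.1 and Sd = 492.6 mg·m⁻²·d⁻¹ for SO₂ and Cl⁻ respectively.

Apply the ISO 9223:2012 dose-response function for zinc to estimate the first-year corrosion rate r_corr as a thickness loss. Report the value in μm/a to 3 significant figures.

r_corr = 3.67 μm/a

zinc: T>10 °C ⇒ hinge -0.071·(14.1−10) = -0.2911
  SO₂ term: 0.0129·133.1^0.44·exp(0.046·48-0.2911) = 0.7546
  Sd branch = 0.0175·Sd^0.57·e^(0.008·RH+0.085·T) = 2.918 μm/a
  sum: 0.7546 + 2.918 → r_corr = 3.672 μm/a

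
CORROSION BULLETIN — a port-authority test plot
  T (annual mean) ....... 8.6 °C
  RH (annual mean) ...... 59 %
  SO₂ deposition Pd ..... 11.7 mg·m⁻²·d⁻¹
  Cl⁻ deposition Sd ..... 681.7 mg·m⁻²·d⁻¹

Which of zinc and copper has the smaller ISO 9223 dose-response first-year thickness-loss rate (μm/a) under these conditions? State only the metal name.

zinc: temperature factor f = +0.038·(-1.4) = -0.0532
  SO₂ term: 0.0129·11.7^0.44·exp(0.046·59-0.0532) = 0.5447
  Sd branch = 0.0175·Sd^0.57·e^(0.008·RH+0.085·T) = 2.402 μm/a
  sum: 0.5447 + 2.402 → r_corr = 2.947 μm/a
copper: temperature factor f = +0.126·(-1.4) = -0.1764
  SO₂ term: 0.0053·11.7^0.26·exp(0.059·59-0.1764) = 0.2736
  Sd branch = 0.01025·Sd^0.27·e^(0.036·RH+0.049·T) = 0.7608 μm/a
  r_corr = 0.2736 + 0.7608 = 1.034 μm/a
Ordering by μm/a: zinc (2.95) > copper (1.03)

copper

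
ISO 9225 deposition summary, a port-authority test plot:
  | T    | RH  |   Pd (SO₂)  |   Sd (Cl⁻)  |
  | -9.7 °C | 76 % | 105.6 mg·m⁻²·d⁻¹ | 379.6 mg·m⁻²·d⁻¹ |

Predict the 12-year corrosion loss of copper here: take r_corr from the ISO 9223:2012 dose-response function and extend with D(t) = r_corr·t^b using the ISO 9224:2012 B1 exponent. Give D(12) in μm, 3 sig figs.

copper: f(T) = +0.126·(T−10) [T≤10 °C] = -2.4822
  Pd branch = 0.0053·Pd^0.26·e^(0.059·RH+f) = 0.1318 μm/a
  Cl⁻ term: 0.01025·379.6^0.27·exp(0.036·76+0.049·-9.7) = 0.4886
  r_corr = 0.1318 + 0.4886 = 0.6204 μm/a
Long-term exponent b (ISO 9224 Table 2, B1) = 0.667
  D(12) = 0.6204 × 12^0.667 = 0.6204 × 5.246 = 3.254 μm

D(12) = 3.25 μm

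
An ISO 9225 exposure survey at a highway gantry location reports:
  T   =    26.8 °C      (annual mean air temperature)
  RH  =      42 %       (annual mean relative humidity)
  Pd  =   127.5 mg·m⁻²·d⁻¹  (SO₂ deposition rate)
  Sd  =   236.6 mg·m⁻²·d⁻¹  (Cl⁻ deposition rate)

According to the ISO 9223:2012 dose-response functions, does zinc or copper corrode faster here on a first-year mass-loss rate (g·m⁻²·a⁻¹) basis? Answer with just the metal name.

zinc

zinc: temperature factor f = -0.071·(16.8) = -1.1928
  SO₂ term: 0.0129·127.5^0.44·exp(0.046·42-1.1928) = 0.2281
  Sd branch = 0.0175·Sd^0.57·e^(0.008·RH+0.085·T) = 5.389 μm/a
  sum: 0.2281 + 5.389 → r_corr = 5.617 μm/a
  mass loss = 5.617 μm/a × 7.14 g/cm³ = 40.1 g·m⁻²·a⁻¹
copper: f(T) = -0.080·(T−10) [T>10 °C] = -1.3440
  SO₂ term: 0.0053·127.5^0.26·exp(0.059·42-1.3440) = 0.0581
  Cl⁻ term: 0.01025·236.6^0.27·exp(0.036·42+0.049·26.8) = 0.7563
  r_corr = 0.0581 + 0.7563 = 0.8144 μm/a
  mass loss = 0.8144 μm/a × 8.96 g/cm³ = 7.297 g·m⁻²·a⁻¹
Ordering by g·m⁻²·a⁻¹: zinc (40.1) > copper (7.3)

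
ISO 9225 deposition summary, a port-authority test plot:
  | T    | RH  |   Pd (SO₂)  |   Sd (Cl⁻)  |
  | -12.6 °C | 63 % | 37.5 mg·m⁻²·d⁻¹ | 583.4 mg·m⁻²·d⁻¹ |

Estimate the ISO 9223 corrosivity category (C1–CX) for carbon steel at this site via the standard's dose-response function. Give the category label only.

C3

carbon steel: T≤10 °C ⇒ hinge +0.150·(-12.6−10) = -3.3900
  Pd branch = 1.77·Pd^0.52·e^(0.02·RH+f) = 1.385 μm/a
  Sd branch = 0.102·Sd^0.62·e^(0.033·RH+0.04·T) = 25.56 μm/a
  sum: 1.385 + 25.56 → r_corr = 26.94 μm/a
26.9 μm/a falls in (25, 50] for carbon steel → category C3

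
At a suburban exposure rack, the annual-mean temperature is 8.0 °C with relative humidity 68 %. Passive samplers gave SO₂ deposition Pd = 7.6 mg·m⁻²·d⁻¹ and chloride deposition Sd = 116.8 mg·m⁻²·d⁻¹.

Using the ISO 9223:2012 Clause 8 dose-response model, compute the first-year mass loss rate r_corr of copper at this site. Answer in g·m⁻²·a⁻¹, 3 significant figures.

r_corr = 9.14 g·m⁻²·a⁻¹

copper: T≤10 °C ⇒ hinge +0.126·(8.0−10) = -0.2520
  Pd branch = 0.0053·Pd^0.26·e^(0.059·RH+f) = 0.3857 μm/a
  Sd branch = 0.01025·Sd^0.27·e^(0.036·RH+0.049·T) = 0.6344 μm/a
  sum: 0.3857 + 0.6344 → r_corr = 1.02 μm/a
Convert to mass loss: 1.02 μm/a × 8.96 g/cm³ = 9.14 g·m⁻²·a⁻¹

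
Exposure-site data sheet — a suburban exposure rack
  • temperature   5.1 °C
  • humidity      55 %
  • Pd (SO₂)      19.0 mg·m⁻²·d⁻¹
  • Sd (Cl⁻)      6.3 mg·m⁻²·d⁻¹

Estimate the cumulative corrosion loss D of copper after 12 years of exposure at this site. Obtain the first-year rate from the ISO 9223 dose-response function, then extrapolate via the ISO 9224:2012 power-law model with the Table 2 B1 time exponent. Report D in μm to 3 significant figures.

D(12) = 1.65 μm

copper: T≤10 °C ⇒ hinge +0.126·(5.1−10) = -0.6174
  sulphur-dioxide contribution → 0.1577 μm/a
  chloride contribution → 0.1567 μm/a
  ⇒ r_corr(copper) = 0.3144 μm/a
Power-law: D(12) = r_corr · 12^0.667
  D(12) = 0.3144 × 12^0.667 = 0.3144 × 5.246 = 1.649 μm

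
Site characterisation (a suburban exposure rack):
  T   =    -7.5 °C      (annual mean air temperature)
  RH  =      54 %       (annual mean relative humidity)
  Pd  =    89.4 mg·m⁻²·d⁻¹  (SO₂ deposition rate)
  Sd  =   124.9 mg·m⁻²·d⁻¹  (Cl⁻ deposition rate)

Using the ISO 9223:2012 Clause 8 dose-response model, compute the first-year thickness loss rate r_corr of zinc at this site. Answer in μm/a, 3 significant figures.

r_corr = 0.798 μm/a

zinc: f(T) = +0.038·(T−10) [T≤10 °C] = -0.6650
  sulphur-dioxide contribution → 0.5743 μm/a
  chloride contribution → 0.2233 μm/a
  total first-year rate 0.7976 μm/a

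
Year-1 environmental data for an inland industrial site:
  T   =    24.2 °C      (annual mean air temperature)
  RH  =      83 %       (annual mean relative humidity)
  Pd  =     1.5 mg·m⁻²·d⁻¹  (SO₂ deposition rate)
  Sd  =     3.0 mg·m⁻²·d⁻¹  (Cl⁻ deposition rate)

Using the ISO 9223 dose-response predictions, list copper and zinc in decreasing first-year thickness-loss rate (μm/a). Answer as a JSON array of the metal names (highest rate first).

copper: temperature factor f = -0.080·(14.2) = -1.1360
  Pd branch = 0.0053·Pd^0.26·e^(0.059·RH+f) = 0.2532 μm/a
  Cl⁻ term: 0.01025·3.0^0.27·exp(0.036·83+0.049·24.2) = 0.8958
  sum: 0.2532 + 0.8958 → r_corr = 1.149 μm/a
zinc: f(T) = -0.071·(T−10) [T>10 °C] = -1.0082
  Pd branch = 0.0129·Pd^0.44·e^(0.046·RH+f) = 0.2561 μm/a
  Sd branch = 0.0175·Sd^0.57·e^(0.008·RH+0.085·T) = 0.4974 μm/a
  r_corr = 0.2561 + 0.4974 = 0.7535 μm/a
Ordering by μm/a: copper (1.15) > zinc (0.753)

["copper", "zinc"]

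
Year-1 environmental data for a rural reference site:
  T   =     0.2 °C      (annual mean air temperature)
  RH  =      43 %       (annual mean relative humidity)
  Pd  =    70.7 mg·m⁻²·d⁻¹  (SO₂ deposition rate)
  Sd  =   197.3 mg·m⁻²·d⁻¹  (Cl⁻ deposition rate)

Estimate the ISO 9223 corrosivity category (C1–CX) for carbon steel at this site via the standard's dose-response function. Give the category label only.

carbon steel: temperature factor f = +0.150·(-9.8) = -1.4700
  SO₂ term: 1.77·70.7^0.52·exp(0.02·43-1.4700) = 8.805
  Cl⁻ term: 0.102·197.3^0.62·exp(0.033·43+0.04·0.2) = 11.25
  sum: 8.805 + 11.25 → r_corr = 20.06 μm/a
ISO 9223 Table 2 (carbon steel): 1.3 < 20.1 ≤ 25 μm/a ⇒ C2

C2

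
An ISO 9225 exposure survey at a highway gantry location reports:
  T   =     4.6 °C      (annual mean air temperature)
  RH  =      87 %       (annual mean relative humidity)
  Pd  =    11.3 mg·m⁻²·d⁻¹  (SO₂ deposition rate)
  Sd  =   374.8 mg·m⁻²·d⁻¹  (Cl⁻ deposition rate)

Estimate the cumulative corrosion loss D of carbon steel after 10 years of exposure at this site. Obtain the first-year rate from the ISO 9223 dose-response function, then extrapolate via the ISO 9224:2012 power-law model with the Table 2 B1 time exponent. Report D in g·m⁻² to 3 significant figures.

carbon steel: temperature factor f = +0.150·(-5.4) = -0.8100
  Pd branch = 1.77·Pd^0.52·e^(0.02·RH+f) = 15.83 μm/a
  Cl⁻ term: 0.102·374.8^0.62·exp(0.033·87+0.04·4.6) = 85.33
  sum: 15.83 + 85.33 → r_corr = 101.2 μm/a
Power-law: D(10) = r_corr · 10^0.523
  D(10) = 101.2 × 10^0.523 = 101.2 × 3.334 = 337.3 μm
  Mass loss = 337.3 μm × 7.85 g/cm³ = 2648 g·m⁻²

D(10) = 2.65e+03 g·m⁻²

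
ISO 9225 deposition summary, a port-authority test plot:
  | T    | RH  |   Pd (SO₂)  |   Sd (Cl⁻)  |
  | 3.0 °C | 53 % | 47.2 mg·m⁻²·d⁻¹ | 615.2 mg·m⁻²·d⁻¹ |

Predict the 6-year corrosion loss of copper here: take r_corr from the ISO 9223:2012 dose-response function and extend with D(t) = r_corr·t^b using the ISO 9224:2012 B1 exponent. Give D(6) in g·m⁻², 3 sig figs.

copper: f(T) = +0.126·(T−10) [T≤10 °C] = -0.8820
  SO₂ term: 0.0053·47.2^0.26·exp(0.059·53-0.8820) = 0.1363
  Cl⁻ term: 0.01025·615.2^0.27·exp(0.036·53+0.049·3.0) = 0.4531
  r_corr = 0.1363 + 0.4531 = 0.5894 μm/a
Power-law: D(6) = r_corr · 6^0.667
  D(6) = 0.5894 × 6^0.667 = 0.5894 × 3.304 = 1.947 μm
  Mass loss = 1.947 μm × 8.96 g/cm³ = 17.45 g·m⁻²

D(6) = 17.4 g·m⁻²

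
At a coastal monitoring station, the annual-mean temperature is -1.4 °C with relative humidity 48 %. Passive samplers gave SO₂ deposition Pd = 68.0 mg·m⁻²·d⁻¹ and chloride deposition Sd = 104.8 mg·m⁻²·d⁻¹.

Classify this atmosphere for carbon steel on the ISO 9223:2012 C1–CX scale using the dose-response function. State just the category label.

carbon steel: T≤10 °C ⇒ hinge +0.150·(-1.4−10) = -1.7100
  SO₂ term: 1.77·68.0^0.52·exp(0.02·48-1.7100) = 7.502
  Sd branch = 0.102·Sd^0.62·e^(0.033·RH+0.04·T) = 8.411 μm/a
  sum: 7.502 + 8.411 → r_corr = 15.91 μm/a
ISO 9223 Table 2 (carbon steel): 1.3 < 15.9 ≤ 25 μm/a ⇒ C2

C2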